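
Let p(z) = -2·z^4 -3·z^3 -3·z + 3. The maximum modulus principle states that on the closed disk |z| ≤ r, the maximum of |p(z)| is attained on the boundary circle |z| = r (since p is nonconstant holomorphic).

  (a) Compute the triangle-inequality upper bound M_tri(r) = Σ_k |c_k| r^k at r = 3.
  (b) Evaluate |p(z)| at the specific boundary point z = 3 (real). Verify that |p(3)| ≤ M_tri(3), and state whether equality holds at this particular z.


Coefficients: c_0 = 3, c_1 = -3, c_2 = 0, c_3 = -3, c_4 = -2. Radius r = 3.
Part (a). Triangle bound: M_tri(r) = Σ_k |c_k| r^k
  = |3|·3^0 + |-3|·3^1 + |0|·3^2 + |-3|·3^3 + |-2|·3^4
  = 3 + 9 + 0 + 81 + 162 = 255.
This bounds M(r) := max_{|z|=r} |p(z)| from above; equality holds iff all terms c_k z^k can be made to align in phase at a single z on |z|=r.
Part (b). At z = 3 (real, on the circle |z| = r):
  p(3) = (3)·3^0 + (-3)·3^1 + (0)·3^2 + (-3)·3^3 + (-2)·3^4 = -249.
  |p(3)| = 249.
Check: |p(3)| = 249 ≤ 255 = M_tri(3). ✓ Equality does not hold at z = 3 (the coefficients have mixed signs, so the terms do not all align in phase there).

M_tri(3) = 255; |p(3)| = 249; equality at z=3: no.


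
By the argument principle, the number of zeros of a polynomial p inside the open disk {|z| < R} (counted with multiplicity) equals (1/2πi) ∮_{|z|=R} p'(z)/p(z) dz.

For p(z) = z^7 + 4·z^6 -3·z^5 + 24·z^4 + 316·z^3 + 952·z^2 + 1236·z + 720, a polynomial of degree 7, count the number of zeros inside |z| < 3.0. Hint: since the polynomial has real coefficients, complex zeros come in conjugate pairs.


The zeros of p are: -4, (-1 + 1i), (-1 - 1i), (3 + 3i), (3 - 3i), (-2 + 1i), (-2 - 1i).
Their magnitudes are: 4, 1.414, 1.414, 4.243, 4.243, 2.236, 2.236.
Zeros with |z| < R = 3.0: (-1 + 1i), (-1 - 1i), (-2 + 1i), (-2 - 1i).
Count = 4.
By the argument principle, (1/2πi) ∮_{|z|=R} p'(z)/p(z) dz equals exactly this count.

Number of zeros inside |z| < 3.0: 4.


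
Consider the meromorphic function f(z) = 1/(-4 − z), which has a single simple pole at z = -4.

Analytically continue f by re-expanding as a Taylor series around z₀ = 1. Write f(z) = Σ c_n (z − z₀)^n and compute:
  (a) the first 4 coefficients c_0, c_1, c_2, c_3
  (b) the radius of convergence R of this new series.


Let w = z − z₀, so z = z₀ + w.
Then -4 − z = -4 − (z₀ + w) = (-4 − z₀) − w = -5 − w.
f(z) = 1/(-5 − w) = (1/(-5)) · 1/(1 − w/(-5)) = Σ_{n≥0} w^n / (-5)^(n+1).
So c_n = 1/(-5)^(n+1):
  c_0 = 1/(-5)^1 = -1/5.
  c_1 = 1/(-5)^2 = 1/25.
  c_2 = 1/(-5)^3 = -1/125.
  c_3 = 1/(-5)^4 = 1/625.
The series is valid for |w/d| < 1, i.e. |z − z₀| < |d|.
Radius of convergence: R = |-4 − z₀| = |-5| = 5 (distance from z₀ to the singularity z = -4).

c_0 = -1/5, c_1 = 1/25, c_2 = -1/125, c_3 = 1/625; R = 5.


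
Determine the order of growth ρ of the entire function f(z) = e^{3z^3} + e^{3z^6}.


Each summand is entire of order 3 and 6 respectively (as in the single-exponential case). The order of a sum is at most the max of the orders, so ρ ≤ 6. For the lower bound: on |z|=r choose arg z so that 3z^6 is real positive; then |e^{3z^6}| = e^{3r^6} while |e^{3z^3}| ≤ e^{3r^3} = o(e^{3r^6}). So |f| ≥ e^{3r^6}(1 − o(1)) and ρ ≥ 6. Hence ρ = max(3, 6) = 6.
Therefore ρ = 6.

Order ρ = 6.


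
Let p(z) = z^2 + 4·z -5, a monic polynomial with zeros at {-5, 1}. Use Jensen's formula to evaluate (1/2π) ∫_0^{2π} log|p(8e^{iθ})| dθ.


Zeros: -5, 1; r = 8.
Inside |z| < r: -5, 1. Outside (|z| ≥ r): ∅.
p(0) = -5, so log|p(0)| = log(5) = 1.6094.
Apply Jensen: I(r) = log|p(0)| + Σ_k log(r/|z_k|), summed over zeros inside |z| < r.
  log(r/|z_k|) for z_k = -5: log(8/5) = 0.4700
  log(r/|z_k|) for z_k = 1: log(8/1) = 2.0794
Sum over inside zeros: 2.5494.
I(r) = log|p(0)| + (inside sum) = 1.6094 + 2.5494 = 4.1589.
Closed form (all zeros inside, monic): I(r) = n·log(r) = 2·log(8) = 4.1589. ✓

I(r) ≈ 4.1589.


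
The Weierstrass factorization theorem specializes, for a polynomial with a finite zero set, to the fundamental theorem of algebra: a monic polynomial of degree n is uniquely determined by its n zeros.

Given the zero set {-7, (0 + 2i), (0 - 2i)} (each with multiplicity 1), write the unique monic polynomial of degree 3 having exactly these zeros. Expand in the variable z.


The polynomial is p(z) = ∏_{α ∈ S} (z − α), where S = {-7, (0 + 2i), (0 - 2i)}.
Expanding the product yields: p(z) = z^3 + 7·z^2 + 4·z + 28.
Note conjugate pairs combine to real quadratics: (z − (0+2i))(z − (0−2i)) = z² + 4.
The resulting polynomial has degree 3 and real coefficients as required.

p(z) = z^3 + 7·z^2 + 4·z + 28.


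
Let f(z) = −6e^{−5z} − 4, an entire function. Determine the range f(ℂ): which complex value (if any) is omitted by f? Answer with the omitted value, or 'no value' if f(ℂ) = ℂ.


Little Picard bounds the complement of f(ℂ) to at most one point.
e^{−5z} is never zero on ℂ, so -6·e^{−5z} takes every value in ℂ ∖ {0}. Adding -4 shifts the range to ℂ ∖ {-4}. Thus f omits exactly the value -4.

Omitted value: -4.


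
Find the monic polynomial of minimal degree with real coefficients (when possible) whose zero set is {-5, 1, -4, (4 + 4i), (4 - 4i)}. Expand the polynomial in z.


The polynomial is p(z) = ∏_{α ∈ S} (z − α), where S = {-5, 1, -4, (4 + 4i), (4 - 4i)}.
Expanding the product yields: p(z) = z^5 -21·z^3 + 148·z^2 + 512·z -640.
Note conjugate pairs combine to real quadratics: (z − (4+4i))(z − (4−4i)) = z² − 8z + 32.
The resulting polynomial has degree 5 and real coefficients as required.

p(z) = z^5 -21·z^3 + 148·z^2 + 512·z -640.


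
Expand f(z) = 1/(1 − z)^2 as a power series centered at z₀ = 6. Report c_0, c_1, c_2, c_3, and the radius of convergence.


Let w = z − z₀, so z = z₀ + w.
Then 1 − z = 1 − (z₀ + w) = (1 − z₀) − w = -5 − w.
f(z) = 1/(-5 − w)^2 = (1/(-5)^2) · (1 − w/(-5))^{−2}.
By the binomial series (1−u)^{−2} = Σ_{n≥0} C(n+1, 1) u^n for |u|<1, with u = w/(-5):
  c_n = C(n+1, 1) / (-5)^(n+2).
  c_0 = 1/(-5)^2 = 1/25.
  c_1 = 2/(-5)^3 = -2/125.
  c_2 = 3/(-5)^4 = 3/625.
  c_3 = 4/(-5)^5 = -4/3125.
The series is valid for |w/d| < 1, i.e. |z − z₀| < |d|.
Radius of convergence: R = |1 − z₀| = |-5| = 5 (distance from z₀ to the singularity z = 1).

c_0 = 1/25, c_1 = -2/125, c_2 = 3/625, c_3 = -4/3125; R = 5.


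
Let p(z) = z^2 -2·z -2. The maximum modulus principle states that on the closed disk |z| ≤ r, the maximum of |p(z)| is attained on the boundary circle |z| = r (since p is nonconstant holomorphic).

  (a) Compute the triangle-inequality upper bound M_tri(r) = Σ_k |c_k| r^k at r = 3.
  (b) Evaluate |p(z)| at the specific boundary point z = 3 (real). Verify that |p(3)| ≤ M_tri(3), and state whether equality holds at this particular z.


Coefficients: c_0 = -2, c_1 = -2, c_2 = 1. Radius r = 3.
Part (a). Triangle bound: M_tri(r) = Σ_k |c_k| r^k
  = |-2|·3^0 + |-2|·3^1 + |1|·3^2
  = 2 + 6 + 9 = 17.
This bounds M(r) := max_{|z|=r} |p(z)| from above; equality holds iff all terms c_k z^k can be made to align in phase at a single z on |z|=r.
Part (b). At z = 3 (real, on the circle |z| = r):
  p(3) = (-2)·3^0 + (-2)·3^1 + (1)·3^2 = 1.
  |p(3)| = 1.
Check: |p(3)| = 1 ≤ 17 = M_tri(3). ✓ Equality does not hold at z = 3 (the coefficients have mixed signs, so the terms do not all align in phase there).

M_tri(3) = 17; |p(3)| = 1; equality at z=3: no.


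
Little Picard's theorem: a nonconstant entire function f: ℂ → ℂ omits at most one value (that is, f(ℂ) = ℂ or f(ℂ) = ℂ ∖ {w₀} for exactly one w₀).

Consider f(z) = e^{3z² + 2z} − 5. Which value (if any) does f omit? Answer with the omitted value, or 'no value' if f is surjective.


Little Picard bounds the complement of f(ℂ) to at most one point.
The exponent g(z) = 3z² + 2z is a nonconstant polynomial, hence surjective onto ℂ. So e^{g(z)} takes every value in {e^w : w ∈ ℂ} = ℂ ∖ {0}. Adding -5 shifts the range to ℂ ∖ {-5}. f omits exactly -5.

Omitted value: -5.


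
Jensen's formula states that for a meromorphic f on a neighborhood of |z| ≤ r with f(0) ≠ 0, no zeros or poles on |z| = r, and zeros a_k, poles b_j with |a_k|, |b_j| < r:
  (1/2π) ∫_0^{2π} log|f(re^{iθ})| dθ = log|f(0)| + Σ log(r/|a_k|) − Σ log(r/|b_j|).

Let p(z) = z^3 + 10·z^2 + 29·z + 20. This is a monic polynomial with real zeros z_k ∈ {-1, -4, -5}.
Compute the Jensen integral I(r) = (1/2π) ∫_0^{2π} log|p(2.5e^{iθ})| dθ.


Zeros: -5, -4, -1; r = 2.5.
Inside |z| < r: -1. Outside (|z| ≥ r): -5, -4.
p(0) = 20, so log|p(0)| = log(20) = 2.9957.
Apply Jensen: I(r) = log|p(0)| + Σ_k log(r/|z_k|), summed over zeros inside |z| < r.
  log(r/|z_k|) for z_k = -1: log(2.5/1) = 0.9163
  Outside zeros (-5, -4) contribute nothing to the Jensen sum.
Sum over inside zeros: 0.9163.
I(r) = log|p(0)| + (inside sum) = 2.9957 + 0.9163 = 3.9120.
Note: since some zeros are outside |z| ≤ r, the simplified n·log(r) form does NOT apply — only the inside zeros contribute.

I(r) ≈ 3.9120.


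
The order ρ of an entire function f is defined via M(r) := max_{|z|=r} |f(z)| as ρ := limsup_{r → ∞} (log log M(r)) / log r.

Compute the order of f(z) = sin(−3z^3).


Write sin(w) = (e^{iw} ± e^{−iw})/(2 or 2i), so |sin(w)| ≤ e^{|w|}. With w = −3z^3, |w| ≤ 3r^3 + 0 on |z|=r, giving M(r) ≤ e^{3r^3 + 0} and ρ ≤ 3. For the lower bound, choose z on |z|=r with -3z^3 purely imaginary of modulus 3r^3; then |sin(−3z^3)| grows like e^{3r^3}/2, so ρ ≥ 3. Hence ρ = 3.
Therefore ρ = 3.

Order ρ = 3.


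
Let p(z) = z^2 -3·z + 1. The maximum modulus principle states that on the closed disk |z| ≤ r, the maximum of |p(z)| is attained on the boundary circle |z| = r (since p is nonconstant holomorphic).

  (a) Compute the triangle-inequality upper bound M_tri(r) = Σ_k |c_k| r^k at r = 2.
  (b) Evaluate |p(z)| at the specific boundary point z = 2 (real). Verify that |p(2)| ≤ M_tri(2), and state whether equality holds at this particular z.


Coefficients: c_0 = 1, c_1 = -3, c_2 = 1. Radius r = 2.
Part (a). Triangle bound: M_tri(r) = Σ_k |c_k| r^k
  = |1|·2^0 + |-3|·2^1 + |1|·2^2
  = 1 + 6 + 4 = 11.
This bounds M(r) := max_{|z|=r} |p(z)| from above; equality holds iff all terms c_k z^k can be made to align in phase at a single z on |z|=r.
Part (b). At z = 2 (real, on the circle |z| = r):
  p(2) = (1)·2^0 + (-3)·2^1 + (1)·2^2 = -1.
  |p(2)| = 1.
Check: |p(2)| = 1 ≤ 11 = M_tri(2). ✓ Equality does not hold at z = 2 (the coefficients have mixed signs, so the terms do not all align in phase there).

M_tri(2) = 11; |p(2)| = 1; equality at z=2: no.


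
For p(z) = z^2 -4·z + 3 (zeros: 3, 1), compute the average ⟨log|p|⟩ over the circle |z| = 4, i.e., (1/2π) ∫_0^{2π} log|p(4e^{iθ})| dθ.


Zeros: 1, 3; r = 4.
Inside |z| < r: 1, 3. Outside (|z| ≥ r): ∅.
p(0) = 3, so log|p(0)| = log(3) = 1.0986.
Apply Jensen: I(r) = log|p(0)| + Σ_k log(r/|z_k|), summed over zeros inside |z| < r.
  log(r/|z_k|) for z_k = 3: log(4/3) = 0.2877
  log(r/|z_k|) for z_k = 1: log(4/1) = 1.3863
Sum over inside zeros: 1.6740.
I(r) = log|p(0)| + (inside sum) = 1.0986 + 1.6740 = 2.7726.
Closed form (all zeros inside, monic): I(r) = n·log(r) = 2·log(4) = 2.7726. ✓

I(r) ≈ 2.7726.


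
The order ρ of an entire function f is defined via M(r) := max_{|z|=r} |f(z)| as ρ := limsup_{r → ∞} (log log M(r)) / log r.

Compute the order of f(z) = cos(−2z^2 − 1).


Write cos(w) = (e^{iw} ± e^{−iw})/(2 or 2i), so |cos(w)| ≤ e^{|w|}. With w = −2z^2 − 1, |w| ≤ 2r^2 + 1 on |z|=r, giving M(r) ≤ e^{2r^2 + 1} and ρ ≤ 2. For the lower bound, choose z on |z|=r with -2z^2 purely imaginary of modulus 2r^2; then |cos(−2z^2 − 1)| grows like e^{2r^2}/2, so ρ ≥ 2. Hence ρ = 2.
Therefore ρ = 2.

Order ρ = 2.


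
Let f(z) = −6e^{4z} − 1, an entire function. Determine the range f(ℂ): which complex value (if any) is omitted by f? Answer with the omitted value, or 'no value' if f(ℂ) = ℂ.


Little Picard bounds the complement of f(ℂ) to at most one point.
e^{4z} is never zero on ℂ, so -6·e^{4z} takes every value in ℂ ∖ {0}. Adding -1 shifts the range to ℂ ∖ {-1}. Thus f omits exactly the value -1.

Omitted value: -1.


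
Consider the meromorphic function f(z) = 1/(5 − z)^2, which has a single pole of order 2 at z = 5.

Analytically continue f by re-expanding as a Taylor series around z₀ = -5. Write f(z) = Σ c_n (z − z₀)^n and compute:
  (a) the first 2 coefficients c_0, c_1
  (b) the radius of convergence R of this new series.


Let w = z − z₀, so z = z₀ + w.
Then 5 − z = 5 − (z₀ + w) = (5 − z₀) − w = 10 − w.
f(z) = 1/(10 − w)^2 = (1/(10)^2) · (1 − w/(10))^{−2}.
By the binomial series (1−u)^{−2} = Σ_{n≥0} C(n+1, 1) u^n for |u|<1, with u = w/(10):
  c_n = C(n+1, 1) / (10)^(n+2).
  c_0 = 1/(10)^2 = 1/100.
  c_1 = 2/(10)^3 = 1/500.
The series is valid for |w/d| < 1, i.e. |z − z₀| < |d|.
Radius of convergence: R = |5 − z₀| = |10| = 10 (distance from z₀ to the singularity z = 5).

c_0 = 1/100, c_1 = 1/500; R = 10.


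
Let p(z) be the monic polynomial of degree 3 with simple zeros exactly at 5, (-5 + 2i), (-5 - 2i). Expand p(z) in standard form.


The polynomial is p(z) = ∏_{α ∈ S} (z − α), where S = {5, (-5 + 2i), (-5 - 2i)}.
Expanding the product yields: p(z) = z^3 + 5·z^2 -21·z -145.
Note conjugate pairs combine to real quadratics: (z − (-5+2i))(z − (-5−2i)) = z² + 10z + 29.
The resulting polynomial has degree 3 and real coefficients as required.

p(z) = z^3 + 5·z^2 -21·z -145.


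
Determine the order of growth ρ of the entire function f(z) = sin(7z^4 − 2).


Write sin(w) = (e^{iw} ± e^{−iw})/(2 or 2i), so |sin(w)| ≤ e^{|w|}. With w = 7z^4 − 2, |w| ≤ 7r^4 + 2 on |z|=r, giving M(r) ≤ e^{7r^4 + 2} and ρ ≤ 4. For the lower bound, choose z on |z|=r with 7z^4 purely imaginary of modulus 7r^4; then |sin(7z^4 − 2)| grows like e^{7r^4}/2, so ρ ≥ 4. Hence ρ = 4.
Therefore ρ = 4.

Order ρ = 4.


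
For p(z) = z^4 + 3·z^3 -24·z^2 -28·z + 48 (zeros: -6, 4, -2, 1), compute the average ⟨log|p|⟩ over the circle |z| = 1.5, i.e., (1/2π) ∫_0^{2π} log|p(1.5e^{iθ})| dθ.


Zeros: -6, -2, 1, 4; r = 1.5.
Inside |z| < r: 1. Outside (|z| ≥ r): -6, -2, 4.
p(0) = 48, so log|p(0)| = log(48) = 3.8712.
Apply Jensen: I(r) = log|p(0)| + Σ_k log(r/|z_k|), summed over zeros inside |z| < r.
  log(r/|z_k|) for z_k = 1: log(1.5/1) = 0.4055
  Outside zeros (-6, -2, 4) contribute nothing to the Jensen sum.
Sum over inside zeros: 0.4055.
I(r) = log|p(0)| + (inside sum) = 3.8712 + 0.4055 = 4.2767.
Note: since some zeros are outside |z| ≤ r, the simplified n·log(r) form does NOT apply — only the inside zeros contribute.

I(r) ≈ 4.2767.


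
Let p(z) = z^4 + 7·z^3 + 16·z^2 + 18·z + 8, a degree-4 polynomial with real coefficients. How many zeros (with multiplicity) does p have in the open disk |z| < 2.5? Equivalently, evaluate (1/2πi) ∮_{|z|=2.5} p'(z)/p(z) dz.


The zeros of p are: -1, (-1 + 1i), (-1 - 1i), -4.
Their magnitudes are: 1, 1.414, 1.414, 4.
Zeros with |z| < R = 2.5: -1, (-1 + 1i), (-1 - 1i).
Count = 3.
By the argument principle, (1/2πi) ∮_{|z|=R} p'(z)/p(z) dz equals exactly this count.

Number of zeros inside |z| < 2.5: 3.


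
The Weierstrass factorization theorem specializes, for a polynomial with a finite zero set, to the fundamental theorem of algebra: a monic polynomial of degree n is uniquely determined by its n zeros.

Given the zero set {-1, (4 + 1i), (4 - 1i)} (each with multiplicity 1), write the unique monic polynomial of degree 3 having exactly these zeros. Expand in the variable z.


The polynomial is p(z) = ∏_{α ∈ S} (z − α), where S = {-1, (4 + 1i), (4 - 1i)}.
Expanding the product yields: p(z) = z^3 -7·z^2 + 9·z + 17.
Note conjugate pairs combine to real quadratics: (z − (4+1i))(z − (4−1i)) = z² − 8z + 17.
The resulting polynomial has degree 3 and real coefficients as required.

p(z) = z^3 -7·z^2 + 9·z + 17.


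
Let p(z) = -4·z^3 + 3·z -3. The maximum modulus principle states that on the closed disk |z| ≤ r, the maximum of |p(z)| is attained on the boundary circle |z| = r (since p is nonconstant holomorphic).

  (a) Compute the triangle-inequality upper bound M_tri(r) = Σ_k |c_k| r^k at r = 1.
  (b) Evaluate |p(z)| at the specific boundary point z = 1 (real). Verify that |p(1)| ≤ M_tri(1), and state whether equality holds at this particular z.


Coefficients: c_0 = -3, c_1 = 3, c_2 = 0, c_3 = -4. Radius r = 1.
Part (a). Triangle bound: M_tri(r) = Σ_k |c_k| r^k
  = |-3|·1^0 + |3|·1^1 + |0|·1^2 + |-4|·1^3
  = 3 + 3 + 0 + 4 = 10.
This bounds M(r) := max_{|z|=r} |p(z)| from above; equality holds iff all terms c_k z^k can be made to align in phase at a single z on |z|=r.
Part (b). At z = 1 (real, on the circle |z| = r):
  p(1) = (-3)·1^0 + (3)·1^1 + (0)·1^2 + (-4)·1^3 = -4.
  |p(1)| = 4.
Check: |p(1)| = 4 ≤ 10 = M_tri(1). ✓ Equality does not hold at z = 1 (the coefficients have mixed signs, so the terms do not all align in phase there).

M_tri(1) = 10; |p(1)| = 4; equality at z=1: no.


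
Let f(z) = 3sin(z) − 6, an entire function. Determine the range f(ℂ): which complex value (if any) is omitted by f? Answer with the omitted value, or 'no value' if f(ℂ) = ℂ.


Little Picard bounds the complement of f(ℂ) to at most one point.
sin is entire and surjective onto ℂ: for every w ∈ ℂ, sin(ζ) = w has a solution ζ ∈ ℂ (e.g., via the complex inverse arcsin). With ζ = z this gives z = ζ/(1). Then 3·sin(z) takes every value in 3·ℂ = ℂ, and adding -6 is a bijection of ℂ. So f is surjective and omits no value. (Note: only on the real line is sin bounded by [−1, 1].)

Omitted value: no value.


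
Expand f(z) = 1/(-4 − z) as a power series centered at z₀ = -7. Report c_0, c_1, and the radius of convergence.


Let w = z − z₀, so z = z₀ + w.
Then -4 − z = -4 − (z₀ + w) = (-4 − z₀) − w = 3 − w.
f(z) = 1/(3 − w) = (1/(3)) · 1/(1 − w/(3)) = Σ_{n≥0} w^n / (3)^(n+1).
So c_n = 1/(3)^(n+1):
  c_0 = 1/(3)^1 = 1/3.
  c_1 = 1/(3)^2 = 1/9.
The series is valid for |w/d| < 1, i.e. |z − z₀| < |d|.
Radius of convergence: R = |-4 − z₀| = |3| = 3 (distance from z₀ to the singularity z = -4).

c_0 = 1/3, c_1 = 1/9; R = 3.


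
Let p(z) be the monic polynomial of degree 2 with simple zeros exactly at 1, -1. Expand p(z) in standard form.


The polynomial is p(z) = ∏_{α ∈ S} (z − α), where S = {1, -1}.
Expanding the product yields: p(z) = z^2 -1.
The resulting polynomial has degree 2 and real coefficients as required.

p(z) = z^2 -1.


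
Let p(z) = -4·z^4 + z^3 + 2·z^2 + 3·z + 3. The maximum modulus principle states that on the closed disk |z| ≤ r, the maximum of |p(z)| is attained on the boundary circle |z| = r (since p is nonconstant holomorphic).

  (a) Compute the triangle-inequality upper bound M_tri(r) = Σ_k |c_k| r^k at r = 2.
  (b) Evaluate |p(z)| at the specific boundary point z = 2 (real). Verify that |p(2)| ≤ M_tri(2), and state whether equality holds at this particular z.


Coefficients: c_0 = 3, c_1 = 3, c_2 = 2, c_3 = 1, c_4 = -4. Radius r = 2.
Part (a). Triangle bound: M_tri(r) = Σ_k |c_k| r^k
  = |3|·2^0 + |3|·2^1 + |2|·2^2 + |1|·2^3 + |-4|·2^4
  = 3 + 6 + 8 + 8 + 64 = 89.
This bounds M(r) := max_{|z|=r} |p(z)| from above; equality holds iff all terms c_k z^k can be made to align in phase at a single z on |z|=r.
Part (b). At z = 2 (real, on the circle |z| = r):
  p(2) = (3)·2^0 + (3)·2^1 + (2)·2^2 + (1)·2^3 + (-4)·2^4 = -39.
  |p(2)| = 39.
Check: |p(2)| = 39 ≤ 89 = M_tri(2). ✓ Equality does not hold at z = 2 (the coefficients have mixed signs, so the terms do not all align in phase there).

M_tri(2) = 89; |p(2)| = 39; equality at z=2: no.


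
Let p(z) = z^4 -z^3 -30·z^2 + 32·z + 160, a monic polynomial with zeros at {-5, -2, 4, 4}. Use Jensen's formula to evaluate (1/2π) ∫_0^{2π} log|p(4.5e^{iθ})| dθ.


Zeros: -5, -2, 4, 4; r = 4.5.
Inside |z| < r: -2, 4, 4. Outside (|z| ≥ r): -5.
p(0) = 160, so log|p(0)| = log(160) = 5.0752.
Apply Jensen: I(r) = log|p(0)| + Σ_k log(r/|z_k|), summed over zeros inside |z| < r.
  log(r/|z_k|) for z_k = -2: log(4.5/2) = 0.8109
  log(r/|z_k|) for z_k = 4: log(4.5/4) = 0.1178
  log(r/|z_k|) for z_k = 4: log(4.5/4) = 0.1178
  Outside zeros (-5) contribute nothing to the Jensen sum.
Sum over inside zeros: 1.0465.
I(r) = log|p(0)| + (inside sum) = 5.0752 + 1.0465 = 6.1217.
Note: since some zeros are outside |z| ≤ r, the simplified n·log(r) form does NOT apply — only the inside zeros contribute.

I(r) ≈ 6.1217.


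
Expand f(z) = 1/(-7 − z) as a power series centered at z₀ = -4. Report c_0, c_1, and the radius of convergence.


Let w = z − z₀, so z = z₀ + w.
Then -7 − z = -7 − (z₀ + w) = (-7 − z₀) − w = -3 − w.
f(z) = 1/(-3 − w) = (1/(-3)) · 1/(1 − w/(-3)) = Σ_{n≥0} w^n / (-3)^(n+1).
So c_n = 1/(-3)^(n+1):
  c_0 = 1/(-3)^1 = -1/3.
  c_1 = 1/(-3)^2 = 1/9.
The series is valid for |w/d| < 1, i.e. |z − z₀| < |d|.
Radius of convergence: R = |-7 − z₀| = |-3| = 3 (distance from z₀ to the singularity z = -7).

c_0 = -1/3, c_1 = 1/9; R = 3.


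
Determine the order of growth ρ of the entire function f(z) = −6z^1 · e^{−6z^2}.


M(r) = max_{|z|=r} |-6|·|z|^1·|e^{−6z^2}| = 6·r^1 · e^{6r^2} (the factors attain their maxima compatibly on |z|=r). Then log M(r) = log 6 + 1·log r + 6r^2, dominated by the last term, so log log M(r) ~ 2·log r. The polynomial factor -6z^1 contributes only a log r term and does not affect the order. ρ = 2.
Therefore ρ = 2.

Order ρ = 2.


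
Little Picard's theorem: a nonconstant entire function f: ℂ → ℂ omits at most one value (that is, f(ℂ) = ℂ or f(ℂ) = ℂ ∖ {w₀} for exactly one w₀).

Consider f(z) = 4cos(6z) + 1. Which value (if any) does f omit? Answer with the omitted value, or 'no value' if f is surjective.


Little Picard bounds the complement of f(ℂ) to at most one point.
cos is entire and surjective onto ℂ: for every w ∈ ℂ, cos(ζ) = w has a solution ζ ∈ ℂ (e.g., via the complex inverse arccos). With ζ = 6z this gives z = ζ/(6). Then 4·cos(6z) takes every value in 4·ℂ = ℂ, and adding 1 is a bijection of ℂ. So f is surjective and omits no value. (Note: only on the real line is cos bounded by [−1, 1].)

Omitted value: no value.


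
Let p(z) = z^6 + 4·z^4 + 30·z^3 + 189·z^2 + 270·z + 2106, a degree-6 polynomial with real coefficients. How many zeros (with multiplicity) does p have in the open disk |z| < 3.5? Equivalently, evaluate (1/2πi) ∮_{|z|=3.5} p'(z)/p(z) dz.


The zeros of p are: (0 + 3i), (0 - 3i), (3 + 3i), (3 - 3i), (-3 + 2i), (-3 - 2i).
Their magnitudes are: 3, 3, 4.243, 4.243, 3.606, 3.606.
Zeros with |z| < R = 3.5: (0 + 3i), (0 - 3i).
Count = 2.
By the argument principle, (1/2πi) ∮_{|z|=R} p'(z)/p(z) dz equals exactly this count.

Number of zeros inside |z| < 3.5: 2.


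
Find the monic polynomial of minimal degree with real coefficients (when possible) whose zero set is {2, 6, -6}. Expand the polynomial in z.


The polynomial is p(z) = ∏_{α ∈ S} (z − α), where S = {2, 6, -6}.
Expanding the product yields: p(z) = z^3 -2·z^2 -36·z + 72.
The resulting polynomial has degree 3 and real coefficients as required.

p(z) = z^3 -2·z^2 -36·z + 72.


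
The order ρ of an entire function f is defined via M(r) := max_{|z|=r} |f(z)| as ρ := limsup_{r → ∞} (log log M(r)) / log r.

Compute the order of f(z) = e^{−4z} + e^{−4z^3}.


Each summand is entire of order 1 and 3 respectively (as in the single-exponential case). The order of a sum is at most the max of the orders, so ρ ≤ 3. For the lower bound: on |z|=r choose arg z so that -4z^3 is real positive; then |e^{-4z^3}| = e^{4r^3} while |e^{-4z}| ≤ e^{4r^1} = o(e^{4r^3}). So |f| ≥ e^{4r^3}(1 − o(1)) and ρ ≥ 3. Hence ρ = max(1, 3) = 3.
Therefore ρ = 3.

Order ρ = 3.


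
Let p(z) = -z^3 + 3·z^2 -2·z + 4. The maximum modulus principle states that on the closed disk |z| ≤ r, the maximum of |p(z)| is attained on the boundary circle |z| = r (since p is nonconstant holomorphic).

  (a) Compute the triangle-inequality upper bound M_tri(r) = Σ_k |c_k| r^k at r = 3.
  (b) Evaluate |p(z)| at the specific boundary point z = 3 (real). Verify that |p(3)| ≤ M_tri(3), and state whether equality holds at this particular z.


Coefficients: c_0 = 4, c_1 = -2, c_2 = 3, c_3 = -1. Radius r = 3.
Part (a). Triangle bound: M_tri(r) = Σ_k |c_k| r^k
  = |4|·3^0 + |-2|·3^1 + |3|·3^2 + |-1|·3^3
  = 4 + 6 + 27 + 27 = 64.
This bounds M(r) := max_{|z|=r} |p(z)| from above; equality holds iff all terms c_k z^k can be made to align in phase at a single z on |z|=r.
Part (b). At z = 3 (real, on the circle |z| = r):
  p(3) = (4)·3^0 + (-2)·3^1 + (3)·3^2 + (-1)·3^3 = -2.
  |p(3)| = 2.
Check: |p(3)| = 2 ≤ 64 = M_tri(3). ✓ Equality does not hold at z = 3 (the coefficients have mixed signs, so the terms do not all align in phase there).

M_tri(3) = 64; |p(3)| = 2; equality at z=3: no.


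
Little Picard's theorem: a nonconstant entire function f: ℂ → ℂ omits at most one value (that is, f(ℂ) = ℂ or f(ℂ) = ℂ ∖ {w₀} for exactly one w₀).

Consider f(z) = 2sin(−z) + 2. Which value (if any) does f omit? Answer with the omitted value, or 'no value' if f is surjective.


Little Picard bounds the complement of f(ℂ) to at most one point.
sin is entire and surjective onto ℂ: for every w ∈ ℂ, sin(ζ) = w has a solution ζ ∈ ℂ (e.g., via the complex inverse arcsin). With ζ = −z this gives z = ζ/(-1). Then 2·sin(−z) takes every value in 2·ℂ = ℂ, and adding 2 is a bijection of ℂ. So f is surjective and omits no value. (Note: only on the real line is sin bounded by [−1, 1].)

Omitted value: no value.


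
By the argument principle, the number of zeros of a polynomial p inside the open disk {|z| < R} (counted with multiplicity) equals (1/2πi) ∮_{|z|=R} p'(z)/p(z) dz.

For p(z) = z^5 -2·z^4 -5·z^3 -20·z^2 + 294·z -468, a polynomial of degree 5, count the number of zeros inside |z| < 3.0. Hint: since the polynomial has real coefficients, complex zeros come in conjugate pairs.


The zeros of p are: (-3 + 3i), (-3 - 3i), (3 + 2i), (3 - 2i), 2.
Their magnitudes are: 4.243, 4.243, 3.606, 3.606, 2.
Zeros with |z| < R = 3.0: 2.
Count = 1.
By the argument principle, (1/2πi) ∮_{|z|=R} p'(z)/p(z) dz equals exactly this count.

Number of zeros inside |z| < 3.0: 1.


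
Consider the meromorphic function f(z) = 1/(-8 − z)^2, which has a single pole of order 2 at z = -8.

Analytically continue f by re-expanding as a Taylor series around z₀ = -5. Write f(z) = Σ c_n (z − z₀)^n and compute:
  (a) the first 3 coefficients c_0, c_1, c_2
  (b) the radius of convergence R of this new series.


Let w = z − z₀, so z = z₀ + w.
Then -8 − z = -8 − (z₀ + w) = (-8 − z₀) − w = -3 − w.
f(z) = 1/(-3 − w)^2 = (1/(-3)^2) · (1 − w/(-3))^{−2}.
By the binomial series (1−u)^{−2} = Σ_{n≥0} C(n+1, 1) u^n for |u|<1, with u = w/(-3):
  c_n = C(n+1, 1) / (-3)^(n+2).
  c_0 = 1/(-3)^2 = 1/9.
  c_1 = 2/(-3)^3 = -2/27.
  c_2 = 3/(-3)^4 = 1/27.
The series is valid for |w/d| < 1, i.e. |z − z₀| < |d|.
Radius of convergence: R = |-8 − z₀| = |-3| = 3 (distance from z₀ to the singularity z = -8).

c_0 = 1/9, c_1 = -2/27, c_2 = 1/27; R = 3.


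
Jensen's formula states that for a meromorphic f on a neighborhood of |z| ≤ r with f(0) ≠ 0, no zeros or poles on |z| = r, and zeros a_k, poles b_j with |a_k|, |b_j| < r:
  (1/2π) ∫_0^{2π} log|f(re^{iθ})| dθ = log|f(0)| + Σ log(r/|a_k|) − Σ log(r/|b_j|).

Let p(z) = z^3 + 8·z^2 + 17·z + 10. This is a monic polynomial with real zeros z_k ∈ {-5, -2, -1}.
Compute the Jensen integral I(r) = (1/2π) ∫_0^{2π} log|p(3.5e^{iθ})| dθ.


Zeros: -5, -2, -1; r = 3.5.
Inside |z| < r: -2, -1. Outside (|z| ≥ r): -5.
p(0) = 10, so log|p(0)| = log(10) = 2.3026.
Apply Jensen: I(r) = log|p(0)| + Σ_k log(r/|z_k|), summed over zeros inside |z| < r.
  log(r/|z_k|) for z_k = -2: log(3.5/2) = 0.5596
  log(r/|z_k|) for z_k = -1: log(3.5/1) = 1.2528
  Outside zeros (-5) contribute nothing to the Jensen sum.
Sum over inside zeros: 1.8124.
I(r) = log|p(0)| + (inside sum) = 2.3026 + 1.8124 = 4.1150.
Note: since some zeros are outside |z| ≤ r, the simplified n·log(r) form does NOT apply — only the inside zeros contribute.

I(r) ≈ 4.1150.


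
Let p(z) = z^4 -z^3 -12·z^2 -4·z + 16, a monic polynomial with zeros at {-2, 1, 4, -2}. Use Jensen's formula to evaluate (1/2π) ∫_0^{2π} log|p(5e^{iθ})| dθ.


Zeros: -2, -2, 1, 4; r = 5.
Inside |z| < r: -2, -2, 1, 4. Outside (|z| ≥ r): ∅.
p(0) = 16, so log|p(0)| = log(16) = 2.7726.
Apply Jensen: I(r) = log|p(0)| + Σ_k log(r/|z_k|), summed over zeros inside |z| < r.
  log(r/|z_k|) for z_k = -2: log(5/2) = 0.9163
  log(r/|z_k|) for z_k = 1: log(5/1) = 1.6094
  log(r/|z_k|) for z_k = 4: log(5/4) = 0.2231
  log(r/|z_k|) for z_k = -2: log(5/2) = 0.9163
Sum over inside zeros: 3.6652.
I(r) = log|p(0)| + (inside sum) = 2.7726 + 3.6652 = 6.4378.
Closed form (all zeros inside, monic): I(r) = n·log(r) = 4·log(5) = 6.4378. ✓

I(r) ≈ 6.4378.


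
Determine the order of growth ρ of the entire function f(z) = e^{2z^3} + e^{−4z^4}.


Each summand is entire of order 3 and 4 respectively (as in the single-exponential case). The order of a sum is at most the max of the orders, so ρ ≤ 4. For the lower bound: on |z|=r choose arg z so that -4z^4 is real positive; then |e^{-4z^4}| = e^{4r^4} while |e^{2z^3}| ≤ e^{2r^3} = o(e^{4r^4}). So |f| ≥ e^{4r^4}(1 − o(1)) and ρ ≥ 4. Hence ρ = max(3, 4) = 4.
Therefore ρ = 4.

Order ρ = 4.


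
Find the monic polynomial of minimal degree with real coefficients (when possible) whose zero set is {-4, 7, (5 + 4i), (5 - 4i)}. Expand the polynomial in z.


The polynomial is p(z) = ∏_{α ∈ S} (z − α), where S = {-4, 7, (5 + 4i), (5 - 4i)}.
Expanding the product yields: p(z) = z^4 -13·z^3 + 43·z^2 + 157·z -1148.
Note conjugate pairs combine to real quadratics: (z − (5+4i))(z − (5−4i)) = z² − 10z + 41.
The resulting polynomial has degree 4 and real coefficients as required.

p(z) = z^4 -13·z^3 + 43·z^2 + 157·z -1148.


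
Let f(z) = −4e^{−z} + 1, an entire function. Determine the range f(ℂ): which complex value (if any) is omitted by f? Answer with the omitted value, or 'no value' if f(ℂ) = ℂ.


Little Picard bounds the complement of f(ℂ) to at most one point.
e^{−z} is never zero on ℂ, so -4·e^{−z} takes every value in ℂ ∖ {0}. Adding 1 shifts the range to ℂ ∖ {1}. Thus f omits exactly the value 1.

Omitted value: 1.


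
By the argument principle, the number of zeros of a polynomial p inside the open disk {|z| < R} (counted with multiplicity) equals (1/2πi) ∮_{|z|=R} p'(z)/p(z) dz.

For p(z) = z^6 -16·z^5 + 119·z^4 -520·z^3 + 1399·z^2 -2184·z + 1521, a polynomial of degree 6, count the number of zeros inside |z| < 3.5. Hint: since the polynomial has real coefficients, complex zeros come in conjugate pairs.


The zeros of p are: 3, (3 + 2i), (3 - 2i), (2 + 3i), (2 - 3i), 3.
Their magnitudes are: 3, 3.606, 3.606, 3.606, 3.606, 3.
Zeros with |z| < R = 3.5: 3, 3.
Count = 2.
By the argument principle, (1/2πi) ∮_{|z|=R} p'(z)/p(z) dz equals exactly this count.

Number of zeros inside |z| < 3.5: 2.


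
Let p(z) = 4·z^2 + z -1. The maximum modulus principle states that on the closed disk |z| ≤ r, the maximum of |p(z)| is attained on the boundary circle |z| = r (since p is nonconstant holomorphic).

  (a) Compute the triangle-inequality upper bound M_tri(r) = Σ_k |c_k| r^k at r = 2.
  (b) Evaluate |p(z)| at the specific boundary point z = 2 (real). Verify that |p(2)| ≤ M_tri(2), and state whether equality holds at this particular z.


Coefficients: c_0 = -1, c_1 = 1, c_2 = 4. Radius r = 2.
Part (a). Triangle bound: M_tri(r) = Σ_k |c_k| r^k
  = |-1|·2^0 + |1|·2^1 + |4|·2^2
  = 1 + 2 + 16 = 19.
This bounds M(r) := max_{|z|=r} |p(z)| from above; equality holds iff all terms c_k z^k can be made to align in phase at a single z on |z|=r.
Part (b). At z = 2 (real, on the circle |z| = r):
  p(2) = (-1)·2^0 + (1)·2^1 + (4)·2^2 = 17.
  |p(2)| = 17.
Check: |p(2)| = 17 ≤ 19 = M_tri(2). ✓ Equality does not hold at z = 2 (the coefficients have mixed signs, so the terms do not all align in phase there).

M_tri(2) = 19; |p(2)| = 17; equality at z=2: no.


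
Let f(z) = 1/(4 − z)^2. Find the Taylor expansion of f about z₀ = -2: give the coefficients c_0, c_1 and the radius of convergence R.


Let w = z − z₀, so z = z₀ + w.
Then 4 − z = 4 − (z₀ + w) = (4 − z₀) − w = 6 − w.
f(z) = 1/(6 − w)^2 = (1/(6)^2) · (1 − w/(6))^{−2}.
By the binomial series (1−u)^{−2} = Σ_{n≥0} C(n+1, 1) u^n for |u|<1, with u = w/(6):
  c_n = C(n+1, 1) / (6)^(n+2).
  c_0 = 1/(6)^2 = 1/36.
  c_1 = 2/(6)^3 = 1/108.
The series is valid for |w/d| < 1, i.e. |z − z₀| < |d|.
Radius of convergence: R = |4 − z₀| = |6| = 6 (distance from z₀ to the singularity z = 4).

c_0 = 1/36, c_1 = 1/108; R = 6.


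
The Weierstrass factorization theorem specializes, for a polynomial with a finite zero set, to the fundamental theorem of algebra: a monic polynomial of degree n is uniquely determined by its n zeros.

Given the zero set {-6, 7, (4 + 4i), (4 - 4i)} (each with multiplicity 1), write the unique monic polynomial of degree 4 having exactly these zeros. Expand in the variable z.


The polynomial is p(z) = ∏_{α ∈ S} (z − α), where S = {-6, 7, (4 + 4i), (4 - 4i)}.
Expanding the product yields: p(z) = z^4 -9·z^3 -2·z^2 + 304·z -1344.
Note conjugate pairs combine to real quadratics: (z − (4+4i))(z − (4−4i)) = z² − 8z + 32.
The resulting polynomial has degree 4 and real coefficients as required.

p(z) = z^4 -9·z^3 -2·z^2 + 304·z -1344.


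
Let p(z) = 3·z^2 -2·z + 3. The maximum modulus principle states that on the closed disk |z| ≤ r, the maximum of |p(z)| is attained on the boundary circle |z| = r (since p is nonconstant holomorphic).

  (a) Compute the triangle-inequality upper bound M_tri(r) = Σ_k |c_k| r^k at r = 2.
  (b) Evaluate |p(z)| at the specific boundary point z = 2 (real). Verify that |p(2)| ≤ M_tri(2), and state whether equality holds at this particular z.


Coefficients: c_0 = 3, c_1 = -2, c_2 = 3. Radius r = 2.
Part (a). Triangle bound: M_tri(r) = Σ_k |c_k| r^k
  = |3|·2^0 + |-2|·2^1 + |3|·2^2
  = 3 + 4 + 12 = 19.
This bounds M(r) := max_{|z|=r} |p(z)| from above; equality holds iff all terms c_k z^k can be made to align in phase at a single z on |z|=r.
Part (b). At z = 2 (real, on the circle |z| = r):
  p(2) = (3)·2^0 + (-2)·2^1 + (3)·2^2 = 11.
  |p(2)| = 11.
Check: |p(2)| = 11 ≤ 19 = M_tri(2). ✓ Equality does not hold at z = 2 (the coefficients have mixed signs, so the terms do not all align in phase there).

M_tri(2) = 19; |p(2)| = 11; equality at z=2: no.


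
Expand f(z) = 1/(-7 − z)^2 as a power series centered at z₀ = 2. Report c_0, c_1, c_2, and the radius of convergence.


Let w = z − z₀, so z = z₀ + w.
Then -7 − z = -7 − (z₀ + w) = (-7 − z₀) − w = -9 − w.
f(z) = 1/(-9 − w)^2 = (1/(-9)^2) · (1 − w/(-9))^{−2}.
By the binomial series (1−u)^{−2} = Σ_{n≥0} C(n+1, 1) u^n for |u|<1, with u = w/(-9):
  c_n = C(n+1, 1) / (-9)^(n+2).
  c_0 = 1/(-9)^2 = 1/81.
  c_1 = 2/(-9)^3 = -2/729.
  c_2 = 3/(-9)^4 = 1/2187.
The series is valid for |w/d| < 1, i.e. |z − z₀| < |d|.
Radius of convergence: R = |-7 − z₀| = |-9| = 9 (distance from z₀ to the singularity z = -7).

c_0 = 1/81, c_1 = -2/729, c_2 = 1/2187; R = 9.


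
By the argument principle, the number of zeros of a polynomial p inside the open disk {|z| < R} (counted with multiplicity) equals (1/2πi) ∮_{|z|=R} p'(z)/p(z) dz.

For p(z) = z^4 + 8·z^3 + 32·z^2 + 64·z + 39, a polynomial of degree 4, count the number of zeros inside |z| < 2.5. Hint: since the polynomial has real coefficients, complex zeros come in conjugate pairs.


The zeros of p are: -3, -1, (-2 + 3i), (-2 - 3i).
Their magnitudes are: 3, 1, 3.606, 3.606.
Zeros with |z| < R = 2.5: -1.
Count = 1.
By the argument principle, (1/2πi) ∮_{|z|=R} p'(z)/p(z) dz equals exactly this count.

Number of zeros inside |z| < 2.5: 1.


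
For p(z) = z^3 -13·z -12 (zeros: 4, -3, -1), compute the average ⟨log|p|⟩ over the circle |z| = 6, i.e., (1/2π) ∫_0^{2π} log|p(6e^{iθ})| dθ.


Zeros: -3, -1, 4; r = 6.
Inside |z| < r: -3, -1, 4. Outside (|z| ≥ r): ∅.
p(0) = -12, so log|p(0)| = log(12) = 2.4849.
Apply Jensen: I(r) = log|p(0)| + Σ_k log(r/|z_k|), summed over zeros inside |z| < r.
  log(r/|z_k|) for z_k = 4: log(6/4) = 0.4055
  log(r/|z_k|) for z_k = -3: log(6/3) = 0.6931
  log(r/|z_k|) for z_k = -1: log(6/1) = 1.7918
Sum over inside zeros: 2.8904.
I(r) = log|p(0)| + (inside sum) = 2.4849 + 2.8904 = 5.3753.
Closed form (all zeros inside, monic): I(r) = n·log(r) = 3·log(6) = 5.3753. ✓

I(r) ≈ 5.3753.


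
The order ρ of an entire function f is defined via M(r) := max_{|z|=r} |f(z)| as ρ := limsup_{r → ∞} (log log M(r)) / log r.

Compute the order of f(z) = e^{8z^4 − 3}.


|e^{8z^4 − 3}| = e^{Re(8·z^4) + -3} ≤ e^{8|z|^4 + -3} = e^{8r^4 + -3} on |z| = r, so ρ ≤ 4. Choosing z on |z|=r so that 8·z^4 is real positive (always possible by picking arg z appropriately) gives |f(z)| = e^{8r^4 + -3}, matching the bound. The additive constant -3 does not affect log log M(r) ~ 4·log r. Hence ρ = 4.
Therefore ρ = 4.

Order ρ = 4.


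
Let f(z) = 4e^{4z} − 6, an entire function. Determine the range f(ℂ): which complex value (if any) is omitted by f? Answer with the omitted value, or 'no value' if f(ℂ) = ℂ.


Little Picard bounds the complement of f(ℂ) to at most one point.
e^{4z} is never zero on ℂ, so 4·e^{4z} takes every value in ℂ ∖ {0}. Adding -6 shifts the range to ℂ ∖ {-6}. Thus f omits exactly the value -6.

Omitted value: -6.


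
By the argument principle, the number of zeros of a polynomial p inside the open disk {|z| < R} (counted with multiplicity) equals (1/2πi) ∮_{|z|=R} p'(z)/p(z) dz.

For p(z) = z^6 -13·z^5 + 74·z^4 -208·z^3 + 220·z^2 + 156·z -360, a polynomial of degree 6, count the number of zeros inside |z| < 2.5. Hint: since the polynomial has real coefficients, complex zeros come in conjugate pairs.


The zeros of p are: (3 + 1i), (3 - 1i), (3 + 3i), (3 - 3i), -1, 2.
Their magnitudes are: 3.162, 3.162, 4.243, 4.243, 1, 2.
Zeros with |z| < R = 2.5: -1, 2.
Count = 2.
By the argument principle, (1/2πi) ∮_{|z|=R} p'(z)/p(z) dz equals exactly this count.

Number of zeros inside |z| < 2.5: 2.


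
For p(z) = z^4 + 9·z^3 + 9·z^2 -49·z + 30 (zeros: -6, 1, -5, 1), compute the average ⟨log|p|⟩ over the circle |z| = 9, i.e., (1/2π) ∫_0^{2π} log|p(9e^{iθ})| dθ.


Zeros: -6, -5, 1, 1; r = 9.
Inside |z| < r: -6, -5, 1, 1. Outside (|z| ≥ r): ∅.
p(0) = 30, so log|p(0)| = log(30) = 3.4012.
Apply Jensen: I(r) = log|p(0)| + Σ_k log(r/|z_k|), summed over zeros inside |z| < r.
  log(r/|z_k|) for z_k = -6: log(9/6) = 0.4055
  log(r/|z_k|) for z_k = 1: log(9/1) = 2.1972
  log(r/|z_k|) for z_k = -5: log(9/5) = 0.5878
  log(r/|z_k|) for z_k = 1: log(9/1) = 2.1972
Sum over inside zeros: 5.3877.
I(r) = log|p(0)| + (inside sum) = 3.4012 + 5.3877 = 8.7889.
Closed form (all zeros inside, monic): I(r) = n·log(r) = 4·log(9) = 8.7889. ✓

I(r) ≈ 8.7889.


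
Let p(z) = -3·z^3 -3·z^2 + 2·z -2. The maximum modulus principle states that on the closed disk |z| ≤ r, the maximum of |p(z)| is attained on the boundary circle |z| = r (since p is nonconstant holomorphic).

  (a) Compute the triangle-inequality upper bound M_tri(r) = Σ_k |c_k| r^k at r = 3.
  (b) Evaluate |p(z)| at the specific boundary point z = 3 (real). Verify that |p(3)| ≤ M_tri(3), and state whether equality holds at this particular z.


Coefficients: c_0 = -2, c_1 = 2, c_2 = -3, c_3 = -3. Radius r = 3.
Part (a). Triangle bound: M_tri(r) = Σ_k |c_k| r^k
  = |-2|·3^0 + |2|·3^1 + |-3|·3^2 + |-3|·3^3
  = 2 + 6 + 27 + 81 = 116.
This bounds M(r) := max_{|z|=r} |p(z)| from above; equality holds iff all terms c_k z^k can be made to align in phase at a single z on |z|=r.
Part (b). At z = 3 (real, on the circle |z| = r):
  p(3) = (-2)·3^0 + (2)·3^1 + (-3)·3^2 + (-3)·3^3 = -104.
  |p(3)| = 104.
Check: |p(3)| = 104 ≤ 116 = M_tri(3). ✓ Equality does not hold at z = 3 (the coefficients have mixed signs, so the terms do not all align in phase there).

M_tri(3) = 116; |p(3)| = 104; equality at z=3: no.
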